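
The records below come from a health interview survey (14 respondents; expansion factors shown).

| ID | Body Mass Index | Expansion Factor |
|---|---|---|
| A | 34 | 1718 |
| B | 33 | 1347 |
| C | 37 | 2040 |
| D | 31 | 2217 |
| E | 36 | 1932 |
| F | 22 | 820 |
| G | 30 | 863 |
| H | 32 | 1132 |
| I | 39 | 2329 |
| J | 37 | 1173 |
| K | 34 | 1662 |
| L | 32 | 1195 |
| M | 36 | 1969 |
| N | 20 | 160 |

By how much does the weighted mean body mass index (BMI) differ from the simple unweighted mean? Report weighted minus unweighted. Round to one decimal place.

1.7

Unweighted sum = 453
Unweighted mean = 453 / 14 = 32.357143
Weighted sum = 699840
Sum of weights = 20557
Weighted mean = 699840 / 20557 = 34.043878
Difference (weighted minus unweighted) = 1.6867351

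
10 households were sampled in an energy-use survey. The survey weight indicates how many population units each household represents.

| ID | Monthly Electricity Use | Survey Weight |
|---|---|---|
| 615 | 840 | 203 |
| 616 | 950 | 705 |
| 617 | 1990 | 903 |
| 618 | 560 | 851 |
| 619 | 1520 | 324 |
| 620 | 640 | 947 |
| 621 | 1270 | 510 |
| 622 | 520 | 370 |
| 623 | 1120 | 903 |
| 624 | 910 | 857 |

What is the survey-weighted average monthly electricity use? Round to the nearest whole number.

Weighted sum = 6843690
Sum of weights = 6573
Weighted mean = 6843690 / 6573 = 1041.1821

1041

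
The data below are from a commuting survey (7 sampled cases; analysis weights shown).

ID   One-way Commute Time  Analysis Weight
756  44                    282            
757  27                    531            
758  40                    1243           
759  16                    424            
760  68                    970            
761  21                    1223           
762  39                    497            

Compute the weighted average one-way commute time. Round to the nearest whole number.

Weighted sum = 194275
Sum of weights = 282 + 531 + 1243 + 424 + 970 + 1223 + 497 = 5170
Weighted mean = 194275 / 5170 = 37.577369

38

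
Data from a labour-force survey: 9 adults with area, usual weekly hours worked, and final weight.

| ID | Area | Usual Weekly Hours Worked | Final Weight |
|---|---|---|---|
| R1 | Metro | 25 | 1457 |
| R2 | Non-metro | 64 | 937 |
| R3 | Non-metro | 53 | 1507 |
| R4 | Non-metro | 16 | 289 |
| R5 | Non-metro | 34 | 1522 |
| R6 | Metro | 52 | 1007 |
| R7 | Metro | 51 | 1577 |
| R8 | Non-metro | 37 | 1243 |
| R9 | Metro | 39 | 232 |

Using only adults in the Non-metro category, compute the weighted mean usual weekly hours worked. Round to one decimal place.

Non-metro rows: R2, R3, R4, R5, R8
Weighted sum = 242202
Sum of weights = 937 + 1507 + 289 + 1522 + 1243 = 5498
Weighted mean = 242202 / 5498 = 44.052746

44.1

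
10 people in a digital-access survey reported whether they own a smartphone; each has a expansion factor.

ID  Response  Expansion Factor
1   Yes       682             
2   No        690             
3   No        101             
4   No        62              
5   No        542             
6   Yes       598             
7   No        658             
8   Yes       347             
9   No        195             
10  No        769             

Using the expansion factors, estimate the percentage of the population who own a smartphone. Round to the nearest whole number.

35

Sum of weights for 'Yes' = 682 + 598 + 347 = 1627
Total weight = 682 + 690 + 101 + 62 + 542 + 598 + 658 + 347 + 195 + 769 = 4644
Weighted proportion = 1627 / 4644 = 0.35034453 → 35.034453%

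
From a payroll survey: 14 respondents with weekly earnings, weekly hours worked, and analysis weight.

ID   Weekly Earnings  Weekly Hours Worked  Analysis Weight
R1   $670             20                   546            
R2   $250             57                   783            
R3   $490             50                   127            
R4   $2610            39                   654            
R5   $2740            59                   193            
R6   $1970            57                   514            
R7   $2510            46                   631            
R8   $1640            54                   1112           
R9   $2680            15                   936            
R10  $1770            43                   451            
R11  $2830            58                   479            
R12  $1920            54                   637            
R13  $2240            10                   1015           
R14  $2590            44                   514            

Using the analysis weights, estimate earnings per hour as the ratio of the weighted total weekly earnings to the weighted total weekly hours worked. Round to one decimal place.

Σ wᵢ·y = 16769850
Σ wᵢ·x = 345545
Ratio = 16769850 / 345545 = 48.531595

48.5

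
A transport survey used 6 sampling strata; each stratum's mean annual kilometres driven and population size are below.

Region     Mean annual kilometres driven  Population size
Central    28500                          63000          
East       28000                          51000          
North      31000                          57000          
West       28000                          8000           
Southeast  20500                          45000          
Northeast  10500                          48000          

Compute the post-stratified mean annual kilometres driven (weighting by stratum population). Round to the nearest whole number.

Σ Nₕ·x̄ₕ = 28500×63000 + 28000×51000 + 31000×57000 + 28000×8000 + 20500×45000 + 10500×48000
  = 6641000000
Σ Nₕ = 63000 + 51000 + 57000 + 8000 + 45000 + 48000 = 272000
Overall mean = 6641000000 / 272000 = 24415.441

24415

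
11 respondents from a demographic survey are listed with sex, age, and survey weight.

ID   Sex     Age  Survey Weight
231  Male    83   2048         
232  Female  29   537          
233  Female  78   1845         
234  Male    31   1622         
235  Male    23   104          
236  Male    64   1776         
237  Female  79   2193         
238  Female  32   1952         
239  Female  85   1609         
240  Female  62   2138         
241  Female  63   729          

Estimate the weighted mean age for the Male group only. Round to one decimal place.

Male rows: 231, 234, 235, 236
Weighted sum = 83×2048 + 31×1622 + 23×104 + 64×1776
  = 169984 + 50282 + 2392 + 113664 = 336322
Sum of weights = 2048 + 1622 + 104 + 1776 = 5550
Weighted mean = 336322 / 5550 = 60.598559

60.6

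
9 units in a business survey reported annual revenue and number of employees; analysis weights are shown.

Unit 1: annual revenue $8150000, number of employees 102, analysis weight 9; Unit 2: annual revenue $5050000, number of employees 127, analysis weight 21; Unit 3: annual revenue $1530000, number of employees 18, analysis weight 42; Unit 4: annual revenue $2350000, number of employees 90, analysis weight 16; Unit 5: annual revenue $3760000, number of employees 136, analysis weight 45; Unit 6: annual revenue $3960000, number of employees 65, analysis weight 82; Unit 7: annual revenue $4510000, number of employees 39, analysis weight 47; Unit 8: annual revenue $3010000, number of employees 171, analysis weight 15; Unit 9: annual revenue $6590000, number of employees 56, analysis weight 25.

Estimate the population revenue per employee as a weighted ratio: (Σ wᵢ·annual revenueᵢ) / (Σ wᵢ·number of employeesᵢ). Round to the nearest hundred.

52000

Σ wᵢ·y = 8150000×9 + 5050000×21 + 1530000×42 + 2350000×16 + 3760000×45 + 3960000×82 + 4510000×47 + 3010000×15 + 6590000×25
  = 1197050000
Σ wᵢ·x = 102×9 + 127×21 + 18×42 + 90×16 + 136×45 + 65×82 + 39×47 + 171×15 + 56×25
  = 23029
Ratio = 1197050000 / 23029 = 51980.112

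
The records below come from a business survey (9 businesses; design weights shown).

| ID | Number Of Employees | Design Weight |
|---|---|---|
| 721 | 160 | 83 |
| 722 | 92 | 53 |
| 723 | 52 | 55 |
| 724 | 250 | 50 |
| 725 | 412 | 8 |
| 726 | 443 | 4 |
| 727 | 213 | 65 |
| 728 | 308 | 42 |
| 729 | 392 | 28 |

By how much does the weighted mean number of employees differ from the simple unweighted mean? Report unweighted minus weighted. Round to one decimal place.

61.2

Unweighted sum = 160 + 92 + 52 + 250 + 412 + 443 + 213 + 308 + 392 = 2322
Unweighted mean = 2322 / 9 = 258
Weighted sum = 76341
Sum of weights = 83 + 53 + 55 + 50 + 8 + 4 + 65 + 42 + 28 = 388
Weighted mean = 76341 / 388 = 196.75515
Difference (unweighted minus weighted) = 61.244845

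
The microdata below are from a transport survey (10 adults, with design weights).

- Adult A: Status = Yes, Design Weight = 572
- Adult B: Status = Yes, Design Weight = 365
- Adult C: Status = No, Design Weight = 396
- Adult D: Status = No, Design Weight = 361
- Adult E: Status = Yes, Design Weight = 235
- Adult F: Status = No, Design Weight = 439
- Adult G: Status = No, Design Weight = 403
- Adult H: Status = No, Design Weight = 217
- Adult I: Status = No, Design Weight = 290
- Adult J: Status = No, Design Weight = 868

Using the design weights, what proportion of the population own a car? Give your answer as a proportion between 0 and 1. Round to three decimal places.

Sum of weights for 'Yes' = 572 + 365 + 235 = 1172
Total weight = 572 + 365 + 396 + 361 + 235 + 439 + 403 + 217 + 290 + 868 = 4146
Weighted proportion = 1172 / 4146 = 0.2826821

0.283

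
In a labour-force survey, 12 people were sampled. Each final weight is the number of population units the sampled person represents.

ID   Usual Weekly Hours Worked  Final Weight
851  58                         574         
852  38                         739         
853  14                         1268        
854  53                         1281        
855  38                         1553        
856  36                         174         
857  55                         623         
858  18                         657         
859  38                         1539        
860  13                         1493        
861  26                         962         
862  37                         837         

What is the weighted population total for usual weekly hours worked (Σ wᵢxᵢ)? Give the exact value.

392260

Weighted total = 58×574 + 38×739 + 14×1268 + 53×1281 + 38×1553 + 36×174 + 55×623 + 18×657 + 38×1539 + 13×1493 + 26×962 + 37×837
  = 33292 + 28082 + 17752 + 67893 + 59014 + 6264 + 34265 + 11826 + 58482 + 19409 + 25012 + 30969 = 392260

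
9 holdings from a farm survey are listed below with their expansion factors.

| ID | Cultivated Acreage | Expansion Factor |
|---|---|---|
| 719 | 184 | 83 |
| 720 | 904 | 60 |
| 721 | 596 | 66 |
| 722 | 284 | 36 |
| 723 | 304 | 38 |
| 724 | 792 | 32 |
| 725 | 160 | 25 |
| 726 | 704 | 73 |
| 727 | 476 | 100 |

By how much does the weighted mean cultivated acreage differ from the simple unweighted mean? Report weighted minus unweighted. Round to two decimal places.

15.46

Unweighted sum = 4404
Unweighted mean = 4404 / 9 = 489.33333
Weighted sum = 184×83 + 904×60 + 596×66 + 284×36 + 304×38 + 792×32 + 160×25 + 704×73 + 476×100
  = 258960
Sum of weights = 83 + 60 + 66 + 36 + 38 + 32 + 25 + 73 + 100 = 513
Weighted mean = 258960 / 513 = 504.79532
Difference (weighted minus unweighted) = 15.461988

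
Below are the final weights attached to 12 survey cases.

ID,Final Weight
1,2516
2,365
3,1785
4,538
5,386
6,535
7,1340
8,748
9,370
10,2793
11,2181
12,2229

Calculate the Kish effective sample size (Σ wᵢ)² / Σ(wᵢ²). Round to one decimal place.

Σ wᵢ = 2516 + 365 + 1785 + 538 + 386 + 535 + 1340 + 748 + 370 + 2793 + 2181 + 2229 = 15786
Σ wᵢ² = 30392426
n_eff = 15786² / 30392426 = 249197796 / 30392426 = 8.1993387

8.2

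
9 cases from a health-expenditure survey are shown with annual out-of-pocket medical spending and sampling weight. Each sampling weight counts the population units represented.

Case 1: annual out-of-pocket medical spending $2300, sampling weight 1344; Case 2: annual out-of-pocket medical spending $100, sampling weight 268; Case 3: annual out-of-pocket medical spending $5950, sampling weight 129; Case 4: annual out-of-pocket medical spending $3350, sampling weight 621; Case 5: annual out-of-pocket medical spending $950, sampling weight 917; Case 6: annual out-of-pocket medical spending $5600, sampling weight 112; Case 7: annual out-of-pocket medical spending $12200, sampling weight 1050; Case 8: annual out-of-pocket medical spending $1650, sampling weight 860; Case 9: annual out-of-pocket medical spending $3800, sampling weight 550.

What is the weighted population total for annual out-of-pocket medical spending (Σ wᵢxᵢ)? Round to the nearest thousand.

23783000

Weighted total = 23783250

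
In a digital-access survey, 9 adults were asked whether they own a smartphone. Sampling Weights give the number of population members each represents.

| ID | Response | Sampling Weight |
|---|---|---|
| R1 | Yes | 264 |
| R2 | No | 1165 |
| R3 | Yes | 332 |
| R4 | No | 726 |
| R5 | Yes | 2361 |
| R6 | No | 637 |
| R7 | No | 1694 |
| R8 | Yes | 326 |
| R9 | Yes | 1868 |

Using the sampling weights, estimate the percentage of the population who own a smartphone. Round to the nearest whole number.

55

Sum of weights for 'Yes' = 264 + 332 + 2361 + 326 + 1868 = 5151
Total weight = 264 + 1165 + 332 + 726 + 2361 + 637 + 1694 + 326 + 1868 = 9373
Weighted proportion = 5151 / 9373 = 0.54955724 → 54.955724%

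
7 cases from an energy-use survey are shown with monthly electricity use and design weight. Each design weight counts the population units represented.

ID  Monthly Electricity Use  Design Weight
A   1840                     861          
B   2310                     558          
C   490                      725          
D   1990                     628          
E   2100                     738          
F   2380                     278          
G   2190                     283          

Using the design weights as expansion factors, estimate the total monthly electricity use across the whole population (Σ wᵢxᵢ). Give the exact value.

7309400

Weighted total = 1840×861 + 2310×558 + 490×725 + 1990×628 + 2100×738 + 2380×278 + 2190×283
  = 7309400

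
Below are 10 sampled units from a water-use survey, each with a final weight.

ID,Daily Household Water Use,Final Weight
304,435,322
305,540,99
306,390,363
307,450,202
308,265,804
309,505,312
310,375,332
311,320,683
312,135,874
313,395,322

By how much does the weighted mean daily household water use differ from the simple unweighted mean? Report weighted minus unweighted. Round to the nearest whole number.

Unweighted sum = 435 + 540 + 390 + 450 + 265 + 505 + 375 + 320 + 135 + 395 = 3810
Unweighted mean = 3810 / 10 = 381
Weighted sum = 435×322 + 540×99 + 390×363 + 450×202 + 265×804 + 505×312 + 375×332 + 320×683 + 135×874 + 395×322
  = 140070 + 53460 + 141570 + 90900 + 213060 + 157560 + 124500 + 218560 + 117990 + 127190 = 1384860
Sum of weights = 322 + 99 + 363 + 202 + 804 + 312 + 332 + 683 + 874 + 322 = 4313
Weighted mean = 1384860 / 4313 = 321.08973
Difference (weighted minus unweighted) = -59.910271

-60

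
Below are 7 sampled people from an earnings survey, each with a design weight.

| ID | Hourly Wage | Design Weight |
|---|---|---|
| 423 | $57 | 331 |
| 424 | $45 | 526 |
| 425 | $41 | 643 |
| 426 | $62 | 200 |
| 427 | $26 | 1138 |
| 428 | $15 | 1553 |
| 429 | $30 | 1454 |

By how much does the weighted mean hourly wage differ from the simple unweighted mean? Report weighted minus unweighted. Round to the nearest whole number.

-9

Unweighted sum = 276
Unweighted mean = 276 / 7 = 39.428571
Weighted sum = 57×331 + 45×526 + 41×643 + 62×200 + 26×1138 + 15×1553 + 30×1454
  = 18867 + 23670 + 26363 + 12400 + 29588 + 23295 + 43620 = 177803
Sum of weights = 331 + 526 + 643 + 200 + 1138 + 1553 + 1454 = 5845
Weighted mean = 177803 / 5845 = 30.419675
Difference (weighted minus unweighted) = -9.0088965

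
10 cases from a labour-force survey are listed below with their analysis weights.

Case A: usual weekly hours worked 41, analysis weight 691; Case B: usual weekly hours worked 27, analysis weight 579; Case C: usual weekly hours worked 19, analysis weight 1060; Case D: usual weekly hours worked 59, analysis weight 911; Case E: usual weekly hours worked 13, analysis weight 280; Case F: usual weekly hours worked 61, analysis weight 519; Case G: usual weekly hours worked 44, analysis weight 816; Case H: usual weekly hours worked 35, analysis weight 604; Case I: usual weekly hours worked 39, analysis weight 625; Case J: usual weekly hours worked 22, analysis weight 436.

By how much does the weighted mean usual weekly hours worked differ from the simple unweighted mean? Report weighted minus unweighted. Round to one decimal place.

1.4

Unweighted sum = 360
Unweighted mean = 360 / 10 = 36
Weighted sum = 41×691 + 27×579 + 19×1060 + 59×911 + 13×280 + 61×519 + 44×816 + 35×604 + 39×625 + 22×436
  = 28331 + 15633 + 20140 + 53749 + 3640 + 31659 + 35904 + 21140 + 24375 + 9592 = 244163
Sum of weights = 691 + 579 + 1060 + 911 + 280 + 519 + 816 + 604 + 625 + 436 = 6521
Weighted mean = 244163 / 6521 = 37.44257
Difference (weighted minus unweighted) = 1.4425702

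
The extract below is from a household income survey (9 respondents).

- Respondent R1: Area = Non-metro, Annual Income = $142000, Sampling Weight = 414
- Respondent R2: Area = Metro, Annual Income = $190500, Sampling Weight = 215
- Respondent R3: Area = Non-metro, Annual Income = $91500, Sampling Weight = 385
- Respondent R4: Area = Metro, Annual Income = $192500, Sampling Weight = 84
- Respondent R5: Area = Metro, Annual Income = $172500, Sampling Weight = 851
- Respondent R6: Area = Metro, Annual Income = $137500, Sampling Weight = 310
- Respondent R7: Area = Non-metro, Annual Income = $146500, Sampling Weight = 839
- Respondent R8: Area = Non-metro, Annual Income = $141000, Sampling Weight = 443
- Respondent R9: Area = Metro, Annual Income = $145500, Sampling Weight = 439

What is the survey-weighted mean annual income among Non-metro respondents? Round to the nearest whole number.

134259

Non-metro rows: R1, R3, R7, R8
Weighted sum = 142000×414 + 91500×385 + 146500×839 + 141000×443
  = 279392000
Sum of weights = 414 + 385 + 839 + 443 = 2081
Weighted mean = 279392000 / 2081 = 134258.53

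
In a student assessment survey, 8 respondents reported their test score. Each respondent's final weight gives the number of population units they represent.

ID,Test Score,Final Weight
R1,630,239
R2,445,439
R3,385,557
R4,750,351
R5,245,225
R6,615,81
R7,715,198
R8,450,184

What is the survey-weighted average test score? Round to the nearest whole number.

Weighted sum = 630×239 + 445×439 + 385×557 + 750×351 + 245×225 + 615×81 + 715×198 + 450×184
  = 150570 + 195355 + 214445 + 263250 + 55125 + 49815 + 141570 + 82800 = 1152930
Sum of weights = 239 + 439 + 557 + 351 + 225 + 81 + 198 + 184 = 2274
Weighted mean = 1152930 / 2274 = 507.00528

507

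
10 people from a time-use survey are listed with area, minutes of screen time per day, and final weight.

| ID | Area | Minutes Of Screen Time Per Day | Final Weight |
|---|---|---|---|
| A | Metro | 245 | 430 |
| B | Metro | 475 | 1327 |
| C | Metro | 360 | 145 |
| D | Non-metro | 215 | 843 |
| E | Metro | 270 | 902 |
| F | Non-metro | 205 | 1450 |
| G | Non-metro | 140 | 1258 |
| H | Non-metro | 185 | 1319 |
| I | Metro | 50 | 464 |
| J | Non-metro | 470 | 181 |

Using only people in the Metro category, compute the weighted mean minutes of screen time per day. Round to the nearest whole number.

323

Metro rows: A, B, C, E, I
Weighted sum = 245×430 + 475×1327 + 360×145 + 270×902 + 50×464
  = 1054615
Sum of weights = 430 + 1327 + 145 + 902 + 464 = 3268
Weighted mean = 1054615 / 3268 = 322.70961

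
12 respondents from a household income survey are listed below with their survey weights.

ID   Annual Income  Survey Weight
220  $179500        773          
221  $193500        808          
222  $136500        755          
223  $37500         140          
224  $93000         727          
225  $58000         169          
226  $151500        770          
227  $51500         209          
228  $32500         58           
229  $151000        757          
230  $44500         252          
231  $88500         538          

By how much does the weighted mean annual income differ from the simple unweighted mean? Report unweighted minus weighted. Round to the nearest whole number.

-30049

Unweighted sum = 179500 + 193500 + 136500 + 37500 + 93000 + 58000 + 151500 + 51500 + 32500 + 151000 + 44500 + 88500 = 1217500
Unweighted mean = 1217500 / 12 = 101458.33
Weighted sum = 179500×773 + 193500×808 + 136500×755 + 37500×140 + 93000×727 + 58000×169 + 151500×770 + 51500×209 + 32500×58 + 151000×757 + 44500×252 + 88500×538
  = 138753500 + 156348000 + 103057500 + 5250000 + 67611000 + 9802000 + 116655000 + 10763500 + 1885000 + 114307000 + 11214000 + 47613000 = 783259500
Sum of weights = 773 + 808 + 755 + 140 + 727 + 169 + 770 + 209 + 58 + 757 + 252 + 538 = 5956
Weighted mean = 783259500 / 5956 = 131507.64
Difference (unweighted minus weighted) = -30049.306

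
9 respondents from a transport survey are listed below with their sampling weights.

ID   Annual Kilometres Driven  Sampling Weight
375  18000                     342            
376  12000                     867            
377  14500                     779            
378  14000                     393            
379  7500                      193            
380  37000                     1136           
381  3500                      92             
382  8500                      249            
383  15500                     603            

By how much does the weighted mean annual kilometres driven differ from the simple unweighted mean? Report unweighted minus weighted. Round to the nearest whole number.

Unweighted sum = 18000 + 12000 + 14500 + 14000 + 7500 + 37000 + 3500 + 8500 + 15500 = 130500
Unweighted mean = 130500 / 9 = 14500
Weighted sum = 18000×342 + 12000×867 + 14500×779 + 14000×393 + 7500×193 + 37000×1136 + 3500×92 + 8500×249 + 15500×603
  = 88622000
Sum of weights = 342 + 867 + 779 + 393 + 193 + 1136 + 92 + 249 + 603 = 4654
Weighted mean = 88622000 / 4654 = 19042.114
Difference (unweighted minus weighted) = -4542.1143

-4542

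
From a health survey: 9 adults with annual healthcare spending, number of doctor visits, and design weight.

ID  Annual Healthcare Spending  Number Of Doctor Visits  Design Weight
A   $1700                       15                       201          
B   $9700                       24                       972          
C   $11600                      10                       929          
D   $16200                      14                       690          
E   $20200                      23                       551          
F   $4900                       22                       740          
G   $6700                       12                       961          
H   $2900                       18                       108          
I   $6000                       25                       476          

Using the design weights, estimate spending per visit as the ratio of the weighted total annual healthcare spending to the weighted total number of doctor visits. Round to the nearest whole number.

563

Σ wᵢ·y = 1700×201 + 9700×972 + 11600×929 + 16200×690 + 20200×551 + 4900×740 + 6700×961 + 2900×108 + 6000×476
  = 341700 + 9428400 + 10776400 + 11178000 + 11130200 + 3626000 + 6438700 + 313200 + 2856000 = 56088600
Σ wᵢ·x = 15×201 + 24×972 + 10×929 + 14×690 + 23×551 + 22×740 + 12×961 + 18×108 + 25×476
  = 3015 + 23328 + 9290 + 9660 + 12673 + 16280 + 11532 + 1944 + 11900 = 99622
Ratio = 56088600 / 99622 = 563.01419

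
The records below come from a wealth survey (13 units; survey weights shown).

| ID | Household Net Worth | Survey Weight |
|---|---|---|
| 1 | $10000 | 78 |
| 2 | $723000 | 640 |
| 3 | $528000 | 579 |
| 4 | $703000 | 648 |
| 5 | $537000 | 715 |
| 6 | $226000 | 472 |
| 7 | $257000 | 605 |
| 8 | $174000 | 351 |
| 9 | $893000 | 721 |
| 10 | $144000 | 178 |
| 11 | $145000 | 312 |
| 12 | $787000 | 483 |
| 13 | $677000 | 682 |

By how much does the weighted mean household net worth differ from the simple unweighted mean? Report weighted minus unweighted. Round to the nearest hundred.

93200

Unweighted sum = 5804000
Unweighted mean = 5804000 / 13 = 446461.54
Weighted sum = 3488502000
Sum of weights = 6464
Weighted mean = 3488502000 / 6464 = 539681.62
Difference (weighted minus unweighted) = 93220.083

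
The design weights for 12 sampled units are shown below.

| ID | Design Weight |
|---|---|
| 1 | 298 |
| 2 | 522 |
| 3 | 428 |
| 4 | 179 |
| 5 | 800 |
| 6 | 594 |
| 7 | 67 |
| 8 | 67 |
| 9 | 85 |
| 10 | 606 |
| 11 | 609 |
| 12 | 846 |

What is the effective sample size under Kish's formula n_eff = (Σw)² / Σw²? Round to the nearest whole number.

Σ wᵢ = 298 + 522 + 428 + 179 + 800 + 594 + 67 + 67 + 85 + 606 + 609 + 846 = 5101
Σ wᵢ² = 3039385
n_eff = 5101² / 3039385 = 26020201 / 3039385 = 8.5610086

9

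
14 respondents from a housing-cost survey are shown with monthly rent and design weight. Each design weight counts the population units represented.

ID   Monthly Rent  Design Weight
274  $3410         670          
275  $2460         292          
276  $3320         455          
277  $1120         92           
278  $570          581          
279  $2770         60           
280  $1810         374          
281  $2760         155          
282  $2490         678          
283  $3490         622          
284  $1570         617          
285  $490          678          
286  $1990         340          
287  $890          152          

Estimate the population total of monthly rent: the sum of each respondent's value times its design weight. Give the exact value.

12190560

Weighted total = 12190560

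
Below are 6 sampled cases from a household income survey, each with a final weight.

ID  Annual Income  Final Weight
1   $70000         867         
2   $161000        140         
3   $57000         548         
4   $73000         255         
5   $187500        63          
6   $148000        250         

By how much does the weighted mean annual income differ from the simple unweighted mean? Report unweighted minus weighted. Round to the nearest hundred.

30400

Unweighted sum = 70000 + 161000 + 57000 + 73000 + 187500 + 148000 = 696500
Unweighted mean = 696500 / 6 = 116083.33
Weighted sum = 70000×867 + 161000×140 + 57000×548 + 73000×255 + 187500×63 + 148000×250
  = 60690000 + 22540000 + 31236000 + 18615000 + 11812500 + 37000000 = 181893500
Sum of weights = 867 + 140 + 548 + 255 + 63 + 250 = 2123
Weighted mean = 181893500 / 2123 = 85677.579
Difference (unweighted minus weighted) = 30405.754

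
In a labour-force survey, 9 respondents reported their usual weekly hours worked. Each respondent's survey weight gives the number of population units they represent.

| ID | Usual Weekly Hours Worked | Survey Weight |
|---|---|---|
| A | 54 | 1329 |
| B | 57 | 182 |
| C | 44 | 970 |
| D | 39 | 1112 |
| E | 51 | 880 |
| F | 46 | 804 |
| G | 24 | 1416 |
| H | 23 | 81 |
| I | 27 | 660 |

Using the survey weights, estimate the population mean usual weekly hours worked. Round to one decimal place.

Weighted sum = 54×1329 + 57×182 + 44×970 + 39×1112 + 51×880 + 46×804 + 24×1416 + 23×81 + 27×660
  = 71766 + 10374 + 42680 + 43368 + 44880 + 36984 + 33984 + 1863 + 17820 = 303719
Sum of weights = 1329 + 182 + 970 + 1112 + 880 + 804 + 1416 + 81 + 660 = 7434
Weighted mean = 303719 / 7434 = 40.855394

40.9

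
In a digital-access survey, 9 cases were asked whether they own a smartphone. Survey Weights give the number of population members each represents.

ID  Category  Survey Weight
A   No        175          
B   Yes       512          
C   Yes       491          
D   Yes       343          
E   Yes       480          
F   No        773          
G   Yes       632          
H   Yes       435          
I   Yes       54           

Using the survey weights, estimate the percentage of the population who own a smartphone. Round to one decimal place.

Sum of weights for 'Yes' = 512 + 491 + 343 + 480 + 632 + 435 + 54 = 2947
Total weight = 175 + 512 + 491 + 343 + 480 + 773 + 632 + 435 + 54 = 3895
Weighted proportion = 2947 / 3895 = 0.75661104 → 75.661104%

75.7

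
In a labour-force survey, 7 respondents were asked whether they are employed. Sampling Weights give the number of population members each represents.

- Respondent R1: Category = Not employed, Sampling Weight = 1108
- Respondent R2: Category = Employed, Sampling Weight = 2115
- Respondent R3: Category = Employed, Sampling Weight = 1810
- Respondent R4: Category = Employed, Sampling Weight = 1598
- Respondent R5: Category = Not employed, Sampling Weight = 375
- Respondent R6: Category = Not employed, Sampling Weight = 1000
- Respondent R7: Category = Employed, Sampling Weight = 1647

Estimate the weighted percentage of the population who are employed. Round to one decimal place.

74.3

Sum of weights for 'Employed' = 2115 + 1810 + 1598 + 1647 = 7170
Total weight = 1108 + 2115 + 1810 + 1598 + 375 + 1000 + 1647 = 9653
Weighted proportion = 7170 / 9653 = 0.74277427 → 74.277427%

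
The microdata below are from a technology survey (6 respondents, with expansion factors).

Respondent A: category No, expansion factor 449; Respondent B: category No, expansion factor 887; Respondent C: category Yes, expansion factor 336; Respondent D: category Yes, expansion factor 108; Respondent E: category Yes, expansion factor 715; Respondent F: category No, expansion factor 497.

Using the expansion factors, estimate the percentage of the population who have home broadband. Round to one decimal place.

38.7

Sum of weights for 'Yes' = 336 + 108 + 715 = 1159
Total weight = 449 + 887 + 336 + 108 + 715 + 497 = 2992
Weighted proportion = 1159 / 2992 = 0.38736631 → 38.736631%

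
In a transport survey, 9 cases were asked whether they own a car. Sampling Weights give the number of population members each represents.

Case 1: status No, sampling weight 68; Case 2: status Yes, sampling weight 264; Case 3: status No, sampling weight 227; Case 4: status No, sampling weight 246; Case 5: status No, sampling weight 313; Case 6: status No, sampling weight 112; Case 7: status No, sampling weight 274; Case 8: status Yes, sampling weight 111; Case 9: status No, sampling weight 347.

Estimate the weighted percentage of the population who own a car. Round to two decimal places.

19.11

Sum of weights for 'Yes' = 264 + 111 = 375
Total weight = 68 + 264 + 227 + 246 + 313 + 112 + 274 + 111 + 347 = 1962
Weighted proportion = 375 / 1962 = 0.1911315 → 19.11315%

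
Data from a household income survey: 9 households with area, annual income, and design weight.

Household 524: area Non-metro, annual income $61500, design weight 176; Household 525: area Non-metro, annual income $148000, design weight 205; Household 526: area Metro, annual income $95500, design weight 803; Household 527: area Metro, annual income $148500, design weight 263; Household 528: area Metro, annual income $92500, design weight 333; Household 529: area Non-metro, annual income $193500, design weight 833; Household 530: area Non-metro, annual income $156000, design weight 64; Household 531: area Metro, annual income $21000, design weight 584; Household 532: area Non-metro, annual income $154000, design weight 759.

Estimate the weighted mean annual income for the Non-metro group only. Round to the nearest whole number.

161620

Non-metro rows: 524, 525, 529, 530, 532
Weighted sum = 61500×176 + 148000×205 + 193500×833 + 156000×64 + 154000×759
  = 10824000 + 30340000 + 161185500 + 9984000 + 116886000 = 329219500
Sum of weights = 176 + 205 + 833 + 64 + 759 = 2037
Weighted mean = 329219500 / 2037 = 161619.78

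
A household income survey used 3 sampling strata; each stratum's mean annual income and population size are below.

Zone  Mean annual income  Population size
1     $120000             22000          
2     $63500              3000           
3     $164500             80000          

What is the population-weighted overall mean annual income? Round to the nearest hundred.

152300

Σ Nₕ·x̄ₕ = 120000×22000 + 63500×3000 + 164500×80000
  = 2640000000 + 190500000 + 13160000000 = 15990500000
Σ Nₕ = 22000 + 3000 + 80000 = 105000
Overall mean = 15990500000 / 105000 = 152290.48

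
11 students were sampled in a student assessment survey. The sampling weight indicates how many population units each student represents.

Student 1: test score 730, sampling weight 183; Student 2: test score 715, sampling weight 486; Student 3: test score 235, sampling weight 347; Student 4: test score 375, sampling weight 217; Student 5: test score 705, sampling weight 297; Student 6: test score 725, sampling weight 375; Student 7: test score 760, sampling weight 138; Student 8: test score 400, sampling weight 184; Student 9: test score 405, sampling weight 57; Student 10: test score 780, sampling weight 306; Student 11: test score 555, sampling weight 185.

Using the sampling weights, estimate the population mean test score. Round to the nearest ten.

600

Weighted sum = 730×183 + 715×486 + 235×347 + 375×217 + 705×297 + 725×375 + 760×138 + 400×184 + 405×57 + 780×306 + 555×185
  = 133590 + 347490 + 81545 + 81375 + 209385 + 271875 + 104880 + 73600 + 23085 + 238680 + 102675 = 1668180
Sum of weights = 183 + 486 + 347 + 217 + 297 + 375 + 138 + 184 + 57 + 306 + 185 = 2775
Weighted mean = 1668180 / 2775 = 601.14595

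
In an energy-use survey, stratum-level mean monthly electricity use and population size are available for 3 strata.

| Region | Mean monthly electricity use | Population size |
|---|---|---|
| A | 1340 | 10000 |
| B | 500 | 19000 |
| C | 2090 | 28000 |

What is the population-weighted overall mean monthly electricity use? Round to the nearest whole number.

Σ Nₕ·x̄ₕ = 1340×10000 + 500×19000 + 2090×28000
  = 81420000
Σ Nₕ = 57000
Overall mean = 81420000 / 57000 = 1428.4211

1428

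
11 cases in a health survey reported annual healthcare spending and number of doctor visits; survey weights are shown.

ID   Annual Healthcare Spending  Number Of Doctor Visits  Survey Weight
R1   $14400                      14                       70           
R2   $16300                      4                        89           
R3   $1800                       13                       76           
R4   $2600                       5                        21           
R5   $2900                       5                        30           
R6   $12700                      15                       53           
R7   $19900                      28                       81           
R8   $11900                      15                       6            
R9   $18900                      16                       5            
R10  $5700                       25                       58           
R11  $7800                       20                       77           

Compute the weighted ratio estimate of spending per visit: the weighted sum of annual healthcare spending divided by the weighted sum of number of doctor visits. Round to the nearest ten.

700

Σ wᵢ·y = 14400×70 + 16300×89 + 1800×76 + 2600×21 + 2900×30 + 12700×53 + 19900×81 + 11900×6 + 18900×5 + 5700×58 + 7800×77
  = 1008000 + 1450700 + 136800 + 54600 + 87000 + 673100 + 1611900 + 71400 + 94500 + 330600 + 600600 = 6119200
Σ wᵢ·x = 14×70 + 4×89 + 13×76 + 5×21 + 5×30 + 15×53 + 28×81 + 15×6 + 16×5 + 25×58 + 20×77
  = 8802
Ratio = 6119200 / 8802 = 695.20564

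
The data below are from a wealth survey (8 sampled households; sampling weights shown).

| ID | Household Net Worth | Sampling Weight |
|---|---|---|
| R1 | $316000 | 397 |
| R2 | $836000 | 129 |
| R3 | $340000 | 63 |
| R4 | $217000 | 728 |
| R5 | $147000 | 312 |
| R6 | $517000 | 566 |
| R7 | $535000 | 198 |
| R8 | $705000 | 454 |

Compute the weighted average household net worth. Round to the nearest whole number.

413480

Weighted sum = 316000×397 + 836000×129 + 340000×63 + 217000×728 + 147000×312 + 517000×566 + 535000×198 + 705000×454
  = 125452000 + 107844000 + 21420000 + 157976000 + 45864000 + 292622000 + 105930000 + 320070000 = 1177178000
Sum of weights = 397 + 129 + 63 + 728 + 312 + 566 + 198 + 454 = 2847
Weighted mean = 1177178000 / 2847 = 413480.15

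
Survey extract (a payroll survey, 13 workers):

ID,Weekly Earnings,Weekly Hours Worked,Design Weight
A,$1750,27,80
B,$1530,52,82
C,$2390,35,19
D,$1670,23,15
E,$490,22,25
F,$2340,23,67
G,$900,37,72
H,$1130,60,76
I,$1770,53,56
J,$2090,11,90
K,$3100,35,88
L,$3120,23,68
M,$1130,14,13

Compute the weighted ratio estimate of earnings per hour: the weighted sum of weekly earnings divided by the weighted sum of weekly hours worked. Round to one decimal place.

56.5

Σ wᵢ·y = 1442500
Σ wᵢ·x = 25533
Ratio = 1442500 / 25533 = 56.495516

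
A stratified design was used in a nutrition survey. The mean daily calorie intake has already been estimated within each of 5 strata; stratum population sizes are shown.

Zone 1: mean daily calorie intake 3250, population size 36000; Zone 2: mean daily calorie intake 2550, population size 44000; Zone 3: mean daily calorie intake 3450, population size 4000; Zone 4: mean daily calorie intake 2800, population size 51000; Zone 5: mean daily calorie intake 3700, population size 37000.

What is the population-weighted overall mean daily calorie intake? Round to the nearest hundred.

3000

Σ Nₕ·x̄ₕ = 3250×36000 + 2550×44000 + 3450×4000 + 2800×51000 + 3700×37000
  = 117000000 + 112200000 + 13800000 + 142800000 + 136900000 = 522700000
Σ Nₕ = 36000 + 44000 + 4000 + 51000 + 37000 = 172000
Overall mean = 522700000 / 172000 = 3038.9535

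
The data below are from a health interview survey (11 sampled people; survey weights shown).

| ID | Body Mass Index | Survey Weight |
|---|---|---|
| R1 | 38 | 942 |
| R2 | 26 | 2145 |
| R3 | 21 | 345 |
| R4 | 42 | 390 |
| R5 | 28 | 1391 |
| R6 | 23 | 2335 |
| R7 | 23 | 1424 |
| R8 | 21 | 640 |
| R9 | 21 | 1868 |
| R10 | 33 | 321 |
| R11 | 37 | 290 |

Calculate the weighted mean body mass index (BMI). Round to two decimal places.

Weighted sum = 38×942 + 26×2145 + 21×345 + 42×390 + 28×1391 + 23×2335 + 23×1424 + 21×640 + 21×1868 + 33×321 + 37×290
  = 35796 + 55770 + 7245 + 16380 + 38948 + 53705 + 32752 + 13440 + 39228 + 10593 + 10730 = 314587
Sum of weights = 942 + 2145 + 345 + 390 + 1391 + 2335 + 1424 + 640 + 1868 + 321 + 290 = 12091
Weighted mean = 314587 / 12091 = 26.018278

26.02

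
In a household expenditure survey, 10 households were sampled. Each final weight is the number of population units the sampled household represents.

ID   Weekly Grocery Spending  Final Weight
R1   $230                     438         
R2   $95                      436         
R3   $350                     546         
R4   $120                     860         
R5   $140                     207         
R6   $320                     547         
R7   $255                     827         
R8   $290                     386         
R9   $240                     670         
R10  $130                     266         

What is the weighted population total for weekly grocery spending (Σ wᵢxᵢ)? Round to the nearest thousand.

1159000

Weighted total = 230×438 + 95×436 + 350×546 + 120×860 + 140×207 + 320×547 + 255×827 + 290×386 + 240×670 + 130×266
  = 100740 + 41420 + 191100 + 103200 + 28980 + 175040 + 210885 + 111940 + 160800 + 34580 = 1158685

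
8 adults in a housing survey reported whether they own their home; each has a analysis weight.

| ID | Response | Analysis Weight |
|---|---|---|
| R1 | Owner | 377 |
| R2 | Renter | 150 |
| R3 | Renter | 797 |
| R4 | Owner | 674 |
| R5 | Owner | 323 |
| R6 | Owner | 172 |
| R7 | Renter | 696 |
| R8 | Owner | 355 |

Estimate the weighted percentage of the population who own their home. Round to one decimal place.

53.6

Sum of weights for 'Owner' = 377 + 674 + 323 + 172 + 355 = 1901
Total weight = 3544
Weighted proportion = 1901 / 3544 = 0.53639955 → 53.639955%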